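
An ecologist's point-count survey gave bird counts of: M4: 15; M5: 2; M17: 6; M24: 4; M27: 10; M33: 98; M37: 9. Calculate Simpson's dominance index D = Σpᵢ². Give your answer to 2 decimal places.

0.49

Total N = 15+2+6+4+10+98+9 = 144, so the proportions are 0.1042, 0.0139, 0.0417, 0.0278, 0.0694, 0.6806, 0.0625 (working shown to 4 dp, full precision carried).
D = 0.1042² + 0.0139² + 0.0417² + 0.0278² + 0.0694² + 0.6806² + 0.0625² = 0.0109 + 0.0002 + 0.0017 + 0.0008 + 0.0048 + 0.4632 + 0.0039 = 0.4854.
To 2 decimal places, D = 0.49.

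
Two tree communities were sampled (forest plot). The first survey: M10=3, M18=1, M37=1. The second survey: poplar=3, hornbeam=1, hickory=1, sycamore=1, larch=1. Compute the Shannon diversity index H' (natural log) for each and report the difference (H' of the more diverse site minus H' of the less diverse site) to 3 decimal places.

0.525

The first survey: N=5, proportions 0.6, 0.2, 0.2, giving H' = 0.95027 (working shown to 5 dp, full precision carried).
The second survey: N=7, proportions 0.42857, 0.14286, 0.14286, 0.14286, 0.14286, giving H' = 1.47508.
Difference = |0.95027 − 1.47508| = 0.52481, i.e. 0.525 to 3 decimal places.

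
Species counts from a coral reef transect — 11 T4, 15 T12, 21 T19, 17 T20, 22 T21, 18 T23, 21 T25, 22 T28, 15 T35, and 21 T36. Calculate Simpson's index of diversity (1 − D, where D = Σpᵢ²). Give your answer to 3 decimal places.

0.896

Total N = 11+15+21+17+22+18+21+22+15+21 = 183, so the proportions are 0.06011, 0.08197, 0.11475, 0.0929, 0.12022, 0.09836, 0.11475, 0.12022, 0.08197, 0.11475 (working shown to 5 dp, full precision carried).
D = 0.06011² + 0.08197² + 0.11475² + 0.0929² + 0.12022² + 0.09836² + 0.11475² + 0.12022² + 0.08197² + 0.11475² = 0.00361 + 0.00672 + 0.01317 + 0.00863 + 0.01445 + 0.00967 + 0.01317 + 0.01445 + 0.00672 + 0.01317 = 0.10377.
So 1 − D = 0.89623, i.e. 0.896 to 3 decimal places.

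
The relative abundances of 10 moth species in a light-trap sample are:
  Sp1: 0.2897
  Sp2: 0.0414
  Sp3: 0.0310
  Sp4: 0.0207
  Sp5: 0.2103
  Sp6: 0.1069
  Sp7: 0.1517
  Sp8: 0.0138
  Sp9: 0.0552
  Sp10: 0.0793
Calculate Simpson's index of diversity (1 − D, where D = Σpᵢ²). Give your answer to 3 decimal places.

0.825

D = 0.2897² + 0.0414² + 0.031² + 0.0207² + 0.2103² + 0.1069² + 0.1517² + 0.0138² + 0.0552² + 0.0793² = 0.08393 + 0.00171 + 0.00096 + 0.00043 + 0.04423 + 0.01143 + 0.02301 + 0.00019 + 0.00305 + 0.00629 = 0.17522 (working shown to 5 dp, full precision carried).
So 1 − D = 0.82478, i.e. 0.825 to 3 decimal places.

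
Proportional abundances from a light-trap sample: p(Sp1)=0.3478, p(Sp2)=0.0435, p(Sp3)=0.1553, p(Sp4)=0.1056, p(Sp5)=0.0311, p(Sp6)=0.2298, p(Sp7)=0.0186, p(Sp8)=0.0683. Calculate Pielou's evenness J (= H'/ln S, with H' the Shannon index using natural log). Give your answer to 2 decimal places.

0.83

H' = −Σ pᵢ ln pᵢ = −((-0.3673) + (-0.1364) + (-0.2892) + (-0.2374) + (-0.1079) + (-0.3379) + (-0.0741) + (-0.1833)) = 1.7336 (working shown to 4 dp, full precision carried).
With S = 8 species, ln S = 2.0794, so J = 1.7336/2.0794 = 0.8337, i.e. 0.83 to 2 decimal places.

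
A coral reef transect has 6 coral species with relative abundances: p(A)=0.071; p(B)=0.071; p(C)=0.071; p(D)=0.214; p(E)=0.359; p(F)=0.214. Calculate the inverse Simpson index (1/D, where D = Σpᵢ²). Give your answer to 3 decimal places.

4.245

D = 0.071² + 0.071² + 0.071² + 0.214² + 0.359² + 0.214² = 0.0050410 + 0.0050410 + 0.0050410 + 0.0457960 + 0.1288810 + 0.0457960 = 0.2355960 (working shown to 7 dp, full precision carried).
So 1/D = 4.24455, i.e. 4.245 to 3 decimal places.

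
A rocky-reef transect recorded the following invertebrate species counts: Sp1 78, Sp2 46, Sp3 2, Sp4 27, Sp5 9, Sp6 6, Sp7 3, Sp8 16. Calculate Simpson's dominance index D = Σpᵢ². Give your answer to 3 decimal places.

Total N = 78+46+2+27+9+6+3+16 = 187, so the proportions are 0.41711, 0.24599, 0.0107, 0.14439, 0.04813, 0.03209, 0.01604, 0.08556 (working shown to 5 dp, full precision carried).
D = 0.41711² + 0.24599² + 0.0107² + 0.14439² + 0.04813² + 0.03209² + 0.01604² + 0.08556² = 0.17398 + 0.06051 + 0.00011 + 0.02085 + 0.00232 + 0.00103 + 0.00026 + 0.00732 = 0.26638.
To 3 decimal places, D = 0.266.

0.266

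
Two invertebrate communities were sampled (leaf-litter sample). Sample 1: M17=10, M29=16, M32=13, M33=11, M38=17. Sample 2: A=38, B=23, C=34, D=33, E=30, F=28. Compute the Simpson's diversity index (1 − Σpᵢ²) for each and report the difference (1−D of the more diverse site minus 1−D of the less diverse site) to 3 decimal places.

Sample 1: N=67, proportions 0.14925, 0.23881, 0.19403, 0.16418, 0.25373, giving 1−D = 0.79171 (working shown to 5 dp, full precision carried).
Sample 2: N=186, proportions 0.2043, 0.12366, 0.1828, 0.17742, 0.16129, 0.15054, giving 1−D = 0.82940.
Difference = |0.79171 − 0.82940| = 0.03769, i.e. 0.038 to 3 decimal places.

0.038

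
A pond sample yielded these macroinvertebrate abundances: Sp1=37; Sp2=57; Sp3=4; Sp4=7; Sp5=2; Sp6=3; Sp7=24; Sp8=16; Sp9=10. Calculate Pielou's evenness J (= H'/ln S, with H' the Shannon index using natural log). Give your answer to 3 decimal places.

0.798

Total N = 37+57+4+7+2+3+24+16+10 = 160, so the proportions are 0.23125, 0.35625, 0.025, 0.04375, 0.0125, 0.01875, 0.15, 0.1, 0.0625 (working shown to 5 dp, full precision carried).
H' = −Σ pᵢ ln pᵢ = −((-0.33861) + (-0.36769) + (-0.09222) + (-0.13691) + (-0.05478) + (-0.07456) + (-0.28457) + (-0.23026) + (-0.17329)) = 1.75288.
With S = 9 species, ln S = 2.19722, so J = 1.75288/2.19722 = 0.79777, i.e. 0.798 to 3 decimal places.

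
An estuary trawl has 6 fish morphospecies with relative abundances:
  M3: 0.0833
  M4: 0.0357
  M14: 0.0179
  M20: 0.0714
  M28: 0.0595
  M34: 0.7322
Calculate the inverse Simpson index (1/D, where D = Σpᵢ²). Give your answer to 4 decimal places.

D = 0.0833² + 0.0357² + 0.0179² + 0.0714² + 0.0595² + 0.7322² = 0.0069389 + 0.0012745 + 0.0003204 + 0.0050980 + 0.0035402 + 0.5361168 = 0.5532888 (working shown to 7 dp, full precision carried).
So 1/D = 1.807374, i.e. 1.8074 to 4 decimal places.

1.8074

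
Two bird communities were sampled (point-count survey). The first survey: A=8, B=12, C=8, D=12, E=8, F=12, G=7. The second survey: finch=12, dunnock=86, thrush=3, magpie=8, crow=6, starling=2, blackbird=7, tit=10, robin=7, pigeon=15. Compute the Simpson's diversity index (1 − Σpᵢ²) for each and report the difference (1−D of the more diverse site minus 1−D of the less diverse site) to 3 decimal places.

The first survey: N=67, proportions 0.1194, 0.1791, 0.1194, 0.1791, 0.1194, 0.1791, 0.10448, giving 1−D = 0.85008 (working shown to 5 dp, full precision carried).
The second survey: N=156, proportions 0.07692, 0.55128, 0.01923, 0.05128, 0.03846, 0.01282, 0.04487, 0.0641, 0.04487, 0.09615, giving 1−D = 0.66815.
Difference = |0.85008 − 0.66815| = 0.18193, i.e. 0.182 to 3 decimal places.

0.182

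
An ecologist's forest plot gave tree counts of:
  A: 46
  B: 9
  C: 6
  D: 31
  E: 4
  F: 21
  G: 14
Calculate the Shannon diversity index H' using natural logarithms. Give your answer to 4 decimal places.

1.6727

Total N = 46+9+6+31+4+21+14 = 131, so the proportions are 0.351145, 0.068702, 0.045802, 0.236641, 0.030534, 0.160305, 0.10687 (working shown to 6 dp, full precision carried).
Each pᵢ ln pᵢ term: 0.351145×(-1.046556)=-0.367493, 0.068702×(-2.677973)=-0.183983, 0.045802×(-3.083438)=-0.141226, 0.236641×(-1.441210)=-0.341050, 0.030534×(-3.488903)=-0.106531, 0.160305×(-1.830675)=-0.293467, 0.10687×(-2.236140)=-0.238977.
Sum = -1.672727, so H' = 1.6727.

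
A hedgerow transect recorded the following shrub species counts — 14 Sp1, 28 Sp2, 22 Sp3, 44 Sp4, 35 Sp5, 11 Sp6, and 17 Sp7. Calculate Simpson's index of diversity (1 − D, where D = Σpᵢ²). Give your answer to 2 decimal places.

Total N = 14+28+22+44+35+11+17 = 171, so the proportions are 0.0819, 0.1637, 0.1287, 0.2573, 0.2047, 0.0643, 0.0994 (working shown to 4 dp, full precision carried).
D = 0.0819² + 0.1637² + 0.1287² + 0.2573² + 0.2047² + 0.0643² + 0.0994² = 0.0067 + 0.0268 + 0.0166 + 0.0662 + 0.0419 + 0.0041 + 0.0099 = 0.1722.
So 1 − D = 0.8278, i.e. 0.83 to 2 decimal places.

0.83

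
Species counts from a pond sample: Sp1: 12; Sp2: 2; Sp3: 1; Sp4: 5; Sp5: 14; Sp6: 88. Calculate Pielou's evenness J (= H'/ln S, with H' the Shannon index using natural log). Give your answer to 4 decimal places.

0.5301

Total N = 12+2+1+5+14+88 = 122, so the proportions are 0.098361, 0.016393, 0.008197, 0.040984, 0.114754, 0.721311 (working shown to 6 dp, full precision carried).
H' = −Σ pᵢ ln pᵢ = −((-0.228110) + (-0.067391) + (-0.039377) + (-0.130926) + (-0.248438) + (-0.235641)) = 0.949883.
With S = 6 species, ln S = 1.791759, so J = 0.949883/1.791759 = 0.530140, i.e. 0.5301 to 4 decimal places.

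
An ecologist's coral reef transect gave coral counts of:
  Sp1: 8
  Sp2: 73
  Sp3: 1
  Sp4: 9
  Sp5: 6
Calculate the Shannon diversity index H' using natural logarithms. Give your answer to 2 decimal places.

0.86

Total N = 8+73+1+9+6 = 97, so the proportions are 0.0825, 0.7526, 0.0103, 0.0928, 0.0619 (working shown to 4 dp, full precision carried).
Each pᵢ ln pᵢ term: 0.0825×(-2.4953)=-0.2058, 0.7526×(-0.2843)=-0.2139, 0.0103×(-4.5747)=-0.0472, 0.0928×(-2.3775)=-0.2206, 0.0619×(-2.7830)=-0.1721.
Sum = -0.8596, so H' = 0.86.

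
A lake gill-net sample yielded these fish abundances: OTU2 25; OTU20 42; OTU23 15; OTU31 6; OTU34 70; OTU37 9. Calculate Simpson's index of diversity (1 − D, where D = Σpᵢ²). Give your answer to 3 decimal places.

0.726

Total N = 25+42+15+6+70+9 = 167, so the proportions are 0.1497, 0.2515, 0.08982, 0.03593, 0.41916, 0.05389 (working shown to 5 dp, full precision carried).
D = 0.1497² + 0.2515² + 0.08982² + 0.03593² + 0.41916² + 0.05389² = 0.02241 + 0.06325 + 0.00807 + 0.00129 + 0.17570 + 0.00290 = 0.27362.
So 1 − D = 0.72638, i.e. 0.726 to 3 decimal places.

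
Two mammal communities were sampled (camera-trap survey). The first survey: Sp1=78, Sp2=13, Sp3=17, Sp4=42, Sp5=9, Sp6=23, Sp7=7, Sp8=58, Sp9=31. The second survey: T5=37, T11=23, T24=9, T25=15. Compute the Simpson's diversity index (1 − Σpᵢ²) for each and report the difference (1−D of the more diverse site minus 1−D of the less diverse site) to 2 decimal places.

The first survey: N=278, proportions 0.2806, 0.0468, 0.0612, 0.1511, 0.0324, 0.0827, 0.0252, 0.2086, 0.1115, giving 1−D = 0.8280 (working shown to 4 dp, full precision carried).
The second survey: N=84, proportions 0.4405, 0.2738, 0.1071, 0.1786, giving 1−D = 0.6876.
Difference = |0.8280 − 0.6876| = 0.1404, i.e. 0.14 to 2 decimal places.

0.14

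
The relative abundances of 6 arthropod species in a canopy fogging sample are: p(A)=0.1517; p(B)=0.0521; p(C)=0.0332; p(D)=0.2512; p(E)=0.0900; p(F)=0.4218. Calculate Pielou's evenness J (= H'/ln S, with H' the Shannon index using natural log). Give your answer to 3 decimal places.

0.827

H' = −Σ pᵢ ln pᵢ = −((-0.28608) + (-0.15393) + (-0.11305) + (-0.34703) + (-0.21672) + (-0.36411)) = 1.48093 (working shown to 5 dp, full precision carried).
With S = 6 species, ln S = 1.79176, so J = 1.48093/1.79176 = 0.82652, i.e. 0.827 to 3 decimal places.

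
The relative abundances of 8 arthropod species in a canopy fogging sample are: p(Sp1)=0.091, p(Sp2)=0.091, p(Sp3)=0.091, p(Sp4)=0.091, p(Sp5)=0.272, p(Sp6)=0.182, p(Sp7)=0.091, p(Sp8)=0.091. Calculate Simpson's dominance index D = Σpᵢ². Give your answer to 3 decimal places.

0.157

D = 0.091² + 0.091² + 0.091² + 0.091² + 0.272² + 0.182² + 0.091² + 0.091² = 0.00828 + 0.00828 + 0.00828 + 0.00828 + 0.07398 + 0.03312 + 0.00828 + 0.00828 = 0.15679 (working shown to 5 dp, full precision carried).
To 3 decimal places, D = 0.157.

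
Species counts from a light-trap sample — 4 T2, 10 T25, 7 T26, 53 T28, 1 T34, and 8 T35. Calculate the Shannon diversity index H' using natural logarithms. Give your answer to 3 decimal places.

Total N = 4+10+7+53+1+8 = 83, so the proportions are 0.04819, 0.12048, 0.08434, 0.63855, 0.01205, 0.09639 (working shown to 5 dp, full precision carried).
Each pᵢ ln pᵢ term: 0.04819×(-3.03255)=-0.14615, 0.12048×(-2.11626)=-0.25497, 0.08434×(-2.47293)=-0.20856, 0.63855×(-0.44855)=-0.28642, 0.01205×(-4.41884)=-0.05324, 0.09639×(-2.33940)=-0.22548.
Sum = -1.17482, so H' = 1.175.

1.175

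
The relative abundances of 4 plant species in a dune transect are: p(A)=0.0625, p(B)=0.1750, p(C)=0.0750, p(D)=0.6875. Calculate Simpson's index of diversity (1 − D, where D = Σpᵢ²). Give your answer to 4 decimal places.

0.4872

D = 0.0625² + 0.175² + 0.075² + 0.6875² = 0.003906 + 0.030625 + 0.005625 + 0.472656 = 0.512813 (working shown to 6 dp, full precision carried).
So 1 − D = 0.487187, i.e. 0.4872 to 4 decimal places.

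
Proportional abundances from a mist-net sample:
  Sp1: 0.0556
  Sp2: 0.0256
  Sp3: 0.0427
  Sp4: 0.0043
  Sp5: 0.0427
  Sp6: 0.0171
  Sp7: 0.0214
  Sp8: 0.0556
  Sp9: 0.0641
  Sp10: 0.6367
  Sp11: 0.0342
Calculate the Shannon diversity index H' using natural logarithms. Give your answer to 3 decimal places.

Each pᵢ ln pᵢ term (working shown to 5 dp, full precision carried): 0.0556×(-2.88957)=-0.16066, 0.0256×(-3.66516)=-0.09383, 0.0427×(-3.15356)=-0.13466, 0.0043×(-5.44914)=-0.02343, 0.0427×(-3.15356)=-0.13466, 0.0171×(-4.06868)=-0.06957, 0.0214×(-3.84436)=-0.08227, 0.0556×(-2.88957)=-0.16066, 0.0641×(-2.74731)=-0.17610, 0.6367×(-0.45146)=-0.28744, 0.0342×(-3.37553)=-0.11544.
Sum = -1.43873, so H' = 1.439.

1.439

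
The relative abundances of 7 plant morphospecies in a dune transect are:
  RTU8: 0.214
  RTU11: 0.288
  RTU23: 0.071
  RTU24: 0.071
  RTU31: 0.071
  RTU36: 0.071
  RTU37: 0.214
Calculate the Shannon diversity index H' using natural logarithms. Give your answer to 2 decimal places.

Each pᵢ ln pᵢ term (working shown to 4 dp, full precision carried): 0.214×(-1.5418)=-0.3299, 0.288×(-1.2448)=-0.3585, 0.071×(-2.6451)=-0.1878, 0.071×(-2.6451)=-0.1878, 0.071×(-2.6451)=-0.1878, 0.071×(-2.6451)=-0.1878, 0.214×(-1.5418)=-0.3299.
Sum = -1.7696, so H' = 1.77.

1.77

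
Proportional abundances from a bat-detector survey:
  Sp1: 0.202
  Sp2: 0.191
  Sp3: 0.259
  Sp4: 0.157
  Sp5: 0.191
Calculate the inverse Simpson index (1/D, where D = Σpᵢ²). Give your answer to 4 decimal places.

D = 0.202² + 0.191² + 0.259² + 0.157² + 0.191² = 0.04080400 + 0.03648100 + 0.06708100 + 0.02464900 + 0.03648100 = 0.20549600 (working shown to 8 dp, full precision carried).
So 1/D = 4.866275, i.e. 4.8663 to 4 decimal places.

4.8663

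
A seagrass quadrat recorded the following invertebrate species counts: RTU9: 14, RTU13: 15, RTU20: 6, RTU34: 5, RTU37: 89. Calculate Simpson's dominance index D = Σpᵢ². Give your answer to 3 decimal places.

Total N = 14+15+6+5+89 = 129, so the proportions are 0.10853, 0.11628, 0.04651, 0.03876, 0.68992 (working shown to 5 dp, full precision carried).
D = 0.10853² + 0.11628² + 0.04651² + 0.03876² + 0.68992² = 0.01178 + 0.01352 + 0.00216 + 0.00150 + 0.47599 = 0.50496.
To 3 decimal places, D = 0.505.

0.505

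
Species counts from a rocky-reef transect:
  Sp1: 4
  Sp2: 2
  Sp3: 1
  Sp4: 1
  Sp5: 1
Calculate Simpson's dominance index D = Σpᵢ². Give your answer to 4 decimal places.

Total N = 4+2+1+1+1 = 9, so the proportions are 0.444444, 0.222222, 0.111111, 0.111111, 0.111111 (working shown to 6 dp, full precision carried).
D = 0.444444² + 0.222222² + 0.111111² + 0.111111² + 0.111111² = 0.197531 + 0.049383 + 0.012346 + 0.012346 + 0.012346 = 0.283951.
To 4 decimal places, D = 0.2840.

0.2840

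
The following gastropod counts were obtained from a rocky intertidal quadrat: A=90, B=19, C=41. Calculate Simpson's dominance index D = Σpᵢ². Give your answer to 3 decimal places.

0.451

Total N = 90+19+41 = 150, so the proportions are 0.6, 0.12667, 0.27333 (working shown to 5 dp, full precision carried).
D = 0.6² + 0.12667² + 0.27333² = 0.36000 + 0.01604 + 0.07471 = 0.45076.
To 3 decimal places, D = 0.451.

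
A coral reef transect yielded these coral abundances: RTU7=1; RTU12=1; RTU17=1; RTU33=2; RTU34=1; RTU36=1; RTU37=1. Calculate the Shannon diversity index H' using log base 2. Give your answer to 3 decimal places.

Total N = 1+1+1+2+1+1+1 = 8, so the proportions are 0.125, 0.125, 0.125, 0.25, 0.125, 0.125, 0.125 (working shown to 5 dp, full precision carried).
Each pᵢ log₂ pᵢ term: 0.125×(-3.00000)=-0.37500, 0.125×(-3.00000)=-0.37500, 0.125×(-3.00000)=-0.37500, 0.25×(-2.00000)=-0.50000, 0.125×(-3.00000)=-0.37500, 0.125×(-3.00000)=-0.37500, 0.125×(-3.00000)=-0.37500.
Sum = -2.75000, so H' = 2.750.

2.750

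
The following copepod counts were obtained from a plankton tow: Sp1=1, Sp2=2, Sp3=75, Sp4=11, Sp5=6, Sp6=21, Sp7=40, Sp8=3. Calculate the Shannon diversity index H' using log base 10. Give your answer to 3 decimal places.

0.625

Total N = 1+2+75+11+6+21+40+3 = 159, so the proportions are 0.00629, 0.01258, 0.4717, 0.06918, 0.03774, 0.13208, 0.25157, 0.01887 (working shown to 5 dp, full precision carried).
Each pᵢ log₁₀ pᵢ term: 0.00629×(-2.20140)=-0.01385, 0.01258×(-1.90037)=-0.02390, 0.4717×(-0.32634)=-0.15393, 0.06918×(-1.16000)=-0.08025, 0.03774×(-1.42325)=-0.05371, 0.13208×(-0.87918)=-0.11612, 0.25157×(-0.59934)=-0.15078, 0.01887×(-1.72428)=-0.03253.
Sum = -0.62507, so H' = 0.625.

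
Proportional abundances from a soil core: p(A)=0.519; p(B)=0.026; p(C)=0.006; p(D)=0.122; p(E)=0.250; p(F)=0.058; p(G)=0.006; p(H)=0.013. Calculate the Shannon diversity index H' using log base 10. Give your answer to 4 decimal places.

Each pᵢ log₁₀ pᵢ term (working shown to 6 dp, full precision carried): 0.519×(-0.284833)=-0.147828, 0.026×(-1.585027)=-0.041211, 0.006×(-2.221849)=-0.013331, 0.122×(-0.913640)=-0.111464, 0.25×(-0.602060)=-0.150515, 0.058×(-1.236572)=-0.071721, 0.006×(-2.221849)=-0.013331, 0.013×(-1.886057)=-0.024519.
Sum = -0.573920, so H' = 0.5739.

0.5739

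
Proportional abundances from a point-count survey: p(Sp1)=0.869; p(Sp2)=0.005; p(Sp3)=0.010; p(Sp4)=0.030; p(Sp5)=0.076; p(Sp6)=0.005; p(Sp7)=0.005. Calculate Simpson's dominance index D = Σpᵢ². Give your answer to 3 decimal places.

D = 0.869² + 0.005² + 0.01² + 0.03² + 0.076² + 0.005² + 0.005² = 0.75516 + 0.00003 + 0.00010 + 0.00090 + 0.00578 + 0.00003 + 0.00003 = 0.76201 (working shown to 5 dp, full precision carried).
To 3 decimal places, D = 0.762.

0.762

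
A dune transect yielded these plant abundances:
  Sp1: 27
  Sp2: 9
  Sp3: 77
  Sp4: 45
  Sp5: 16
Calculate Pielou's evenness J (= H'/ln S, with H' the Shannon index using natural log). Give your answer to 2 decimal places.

Total N = 27+9+77+45+16 = 174, so the proportions are 0.1552, 0.0517, 0.4425, 0.2586, 0.092 (working shown to 4 dp, full precision carried).
H' = −Σ pᵢ ln pᵢ = −((-0.2891) + (-0.1532) + (-0.3608) + (-0.3498) + (-0.2194)) = 1.3723.
With S = 5 species, ln S = 1.6094, so J = 1.3723/1.6094 = 0.8527, i.e. 0.85 to 2 decimal places.

0.85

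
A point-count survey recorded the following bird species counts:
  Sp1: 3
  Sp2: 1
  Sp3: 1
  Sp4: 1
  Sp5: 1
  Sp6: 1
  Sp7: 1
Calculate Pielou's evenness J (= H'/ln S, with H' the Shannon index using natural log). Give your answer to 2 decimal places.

Total N = 3+1+1+1+1+1+1 = 9, so the proportions are 0.3333, 0.1111, 0.1111, 0.1111, 0.1111, 0.1111, 0.1111 (working shown to 4 dp, full precision carried).
H' = −Σ pᵢ ln pᵢ = −((-0.3662) + (-0.2441) + (-0.2441) + (-0.2441) + (-0.2441) + (-0.2441) + (-0.2441)) = 1.8310.
With S = 7 species, ln S = 1.9459, so J = 1.8310/1.9459 = 0.9410, i.e. 0.94 to 2 decimal places.

0.94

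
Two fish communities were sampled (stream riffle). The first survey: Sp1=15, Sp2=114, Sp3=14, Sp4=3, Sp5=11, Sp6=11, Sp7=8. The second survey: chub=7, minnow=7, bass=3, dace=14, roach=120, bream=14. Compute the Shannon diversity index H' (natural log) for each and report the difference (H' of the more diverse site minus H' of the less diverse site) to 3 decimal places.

The first survey: N=176, proportions 0.08523, 0.64773, 0.07955, 0.01705, 0.0625, 0.0625, 0.04545, giving H' = 1.24901 (working shown to 5 dp, full precision carried).
The second survey: N=165, proportions 0.04242, 0.04242, 0.01818, 0.08485, 0.72727, 0.08485, giving H' = 0.99121.
Difference = |1.24901 − 0.99121| = 0.25780, i.e. 0.258 to 3 decimal places.

0.258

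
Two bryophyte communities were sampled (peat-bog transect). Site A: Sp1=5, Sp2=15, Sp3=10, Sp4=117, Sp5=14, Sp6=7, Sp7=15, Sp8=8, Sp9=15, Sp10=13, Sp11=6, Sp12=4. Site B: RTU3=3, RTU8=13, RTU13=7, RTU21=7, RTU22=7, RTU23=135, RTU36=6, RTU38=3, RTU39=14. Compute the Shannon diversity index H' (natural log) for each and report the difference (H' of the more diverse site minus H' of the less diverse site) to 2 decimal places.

Site A: N=229, proportions 0.0218, 0.0655, 0.0437, 0.5109, 0.0611, 0.0306, 0.0655, 0.0349, 0.0655, 0.0568, 0.0262, 0.0175, giving H' = 1.8226 (working shown to 4 dp, full precision carried).
Site B: N=195, proportions 0.0154, 0.0667, 0.0359, 0.0359, 0.0359, 0.6923, 0.0308, 0.0154, 0.0718, giving H' = 1.2181.
Difference = |1.8226 − 1.2181| = 0.6045, i.e. 0.60 to 2 decimal places.

0.60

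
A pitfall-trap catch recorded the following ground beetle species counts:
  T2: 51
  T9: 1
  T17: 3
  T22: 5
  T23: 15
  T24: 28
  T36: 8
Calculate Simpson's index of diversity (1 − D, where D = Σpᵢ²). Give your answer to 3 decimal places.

Total N = 51+1+3+5+15+28+8 = 111, so the proportions are 0.45946, 0.00901, 0.02703, 0.04505, 0.13514, 0.25225, 0.07207 (working shown to 5 dp, full precision carried).
D = 0.45946² + 0.00901² + 0.02703² + 0.04505² + 0.13514² + 0.25225² + 0.07207² = 0.21110 + 0.00008 + 0.00073 + 0.00203 + 0.01826 + 0.06363 + 0.00519 = 0.30103.
So 1 − D = 0.69897, i.e. 0.699 to 3 decimal places.

0.699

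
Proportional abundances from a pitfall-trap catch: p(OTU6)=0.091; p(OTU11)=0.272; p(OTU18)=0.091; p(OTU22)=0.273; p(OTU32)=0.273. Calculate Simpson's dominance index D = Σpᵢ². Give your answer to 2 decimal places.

0.24

D = 0.091² + 0.272² + 0.091² + 0.273² + 0.273² = 0.0083 + 0.0740 + 0.0083 + 0.0745 + 0.0745 = 0.2396 (working shown to 4 dp, full precision carried).
To 2 decimal places, D = 0.24.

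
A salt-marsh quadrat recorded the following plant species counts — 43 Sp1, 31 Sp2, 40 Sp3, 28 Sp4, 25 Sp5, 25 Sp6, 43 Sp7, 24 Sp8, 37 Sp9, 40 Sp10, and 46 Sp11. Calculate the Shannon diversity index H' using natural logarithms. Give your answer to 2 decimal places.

2.37

Total N = 43+31+40+28+25+25+43+24+37+40+46 = 382, so the proportions are 0.1126, 0.0812, 0.1047, 0.0733, 0.0654, 0.0654, 0.1126, 0.0628, 0.0969, 0.1047, 0.1204 (working shown to 4 dp, full precision carried).
Each pᵢ ln pᵢ term: 0.1126×(-2.1842)=-0.2459, 0.0812×(-2.5114)=-0.2038, 0.1047×(-2.2565)=-0.2363, 0.0733×(-2.6132)=-0.1915, 0.0654×(-2.7265)=-0.1784, 0.0654×(-2.7265)=-0.1784, 0.1126×(-2.1842)=-0.2459, 0.0628×(-2.7674)=-0.1739, 0.0969×(-2.3345)=-0.2261, 0.1047×(-2.2565)=-0.2363, 0.1204×(-2.1168)=-0.2549.
Sum = -2.3714, so H' = 2.37.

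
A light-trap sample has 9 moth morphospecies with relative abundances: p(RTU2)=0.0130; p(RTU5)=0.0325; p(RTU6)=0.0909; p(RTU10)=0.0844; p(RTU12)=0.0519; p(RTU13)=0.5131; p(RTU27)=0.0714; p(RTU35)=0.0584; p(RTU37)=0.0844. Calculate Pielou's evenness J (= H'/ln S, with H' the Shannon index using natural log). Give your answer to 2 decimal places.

0.75

H' = −Σ pᵢ ln pᵢ = −((-0.0565) + (-0.1114) + (-0.2180) + (-0.2087) + (-0.1535) + (-0.3424) + (-0.1885) + (-0.1659) + (-0.2087)) = 1.6534 (working shown to 4 dp, full precision carried).
With S = 9 species, ln S = 2.1972, so J = 1.6534/2.1972 = 0.7525, i.e. 0.75 to 2 decimal places.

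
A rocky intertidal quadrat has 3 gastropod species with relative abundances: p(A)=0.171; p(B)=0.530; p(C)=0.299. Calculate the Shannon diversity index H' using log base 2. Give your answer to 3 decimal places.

Each pᵢ log₂ pᵢ term (working shown to 5 dp, full precision carried): 0.171×(-2.54793)=-0.43570, 0.53×(-0.91594)=-0.48545, 0.299×(-1.74178)=-0.52079.
Sum = -1.44194, so H' = 1.442.

1.442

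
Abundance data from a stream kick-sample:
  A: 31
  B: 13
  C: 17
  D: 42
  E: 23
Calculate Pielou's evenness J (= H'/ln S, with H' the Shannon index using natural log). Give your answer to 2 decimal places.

Total N = 31+13+17+42+23 = 126, so the proportions are 0.246, 0.1032, 0.1349, 0.3333, 0.1825 (working shown to 4 dp, full precision carried).
H' = −Σ pᵢ ln pᵢ = −((-0.3450) + (-0.2343) + (-0.2703) + (-0.3662) + (-0.3105)) = 1.5263.
With S = 5 species, ln S = 1.6094, so J = 1.5263/1.6094 = 0.9483, i.e. 0.95 to 2 decimal places.

0.95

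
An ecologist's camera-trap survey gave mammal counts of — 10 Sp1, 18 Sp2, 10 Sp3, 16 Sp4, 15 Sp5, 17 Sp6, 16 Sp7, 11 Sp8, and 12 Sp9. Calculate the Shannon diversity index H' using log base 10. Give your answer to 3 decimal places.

0.944

Total N = 10+18+10+16+15+17+16+11+12 = 125, so the proportions are 0.08, 0.144, 0.08, 0.128, 0.12, 0.136, 0.128, 0.088, 0.096 (working shown to 5 dp, full precision carried).
Each pᵢ log₁₀ pᵢ term: 0.08×(-1.09691)=-0.08775, 0.144×(-0.84164)=-0.12120, 0.08×(-1.09691)=-0.08775, 0.128×(-0.89279)=-0.11428, 0.12×(-0.92082)=-0.11050, 0.136×(-0.86646)=-0.11784, 0.128×(-0.89279)=-0.11428, 0.088×(-1.05552)=-0.09289, 0.096×(-1.01773)=-0.09770.
Sum = -0.94418, so H' = 0.944.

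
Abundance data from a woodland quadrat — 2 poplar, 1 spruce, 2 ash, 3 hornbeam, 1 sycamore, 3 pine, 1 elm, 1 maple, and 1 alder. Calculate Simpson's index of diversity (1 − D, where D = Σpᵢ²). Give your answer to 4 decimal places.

0.8622

Total N = 2+1+2+3+1+3+1+1+1 = 15, so the proportions are 0.133333, 0.066667, 0.133333, 0.2, 0.066667, 0.2, 0.066667, 0.066667, 0.066667 (working shown to 6 dp, full precision carried).
D = 0.133333² + 0.066667² + 0.133333² + 0.2² + 0.066667² + 0.2² + 0.066667² + 0.066667² + 0.066667² = 0.017778 + 0.004444 + 0.017778 + 0.040000 + 0.004444 + 0.040000 + 0.004444 + 0.004444 + 0.004444 = 0.137778.
So 1 − D = 0.862222, i.e. 0.8622 to 4 decimal places.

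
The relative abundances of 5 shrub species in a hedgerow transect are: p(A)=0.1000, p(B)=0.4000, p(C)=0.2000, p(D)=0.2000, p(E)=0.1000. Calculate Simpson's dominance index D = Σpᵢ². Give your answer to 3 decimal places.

D = 0.1² + 0.4² + 0.2² + 0.2² + 0.1² = 0.01000 + 0.16000 + 0.04000 + 0.04000 + 0.01000 = 0.26000 (working shown to 5 dp, full precision carried).
To 3 decimal places, D = 0.260.

0.260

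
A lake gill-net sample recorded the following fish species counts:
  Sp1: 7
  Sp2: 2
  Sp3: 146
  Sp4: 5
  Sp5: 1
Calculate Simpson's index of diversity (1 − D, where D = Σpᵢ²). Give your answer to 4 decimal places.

0.1746

Total N = 7+2+146+5+1 = 161, so the proportions are 0.043478, 0.012422, 0.906832, 0.031056, 0.006211 (working shown to 6 dp, full precision carried).
D = 0.043478² + 0.012422² + 0.906832² + 0.031056² + 0.006211² = 0.001890 + 0.000154 + 0.822345 + 0.000964 + 0.000039 = 0.825393.
So 1 − D = 0.174607, i.e. 0.1746 to 4 decimal places.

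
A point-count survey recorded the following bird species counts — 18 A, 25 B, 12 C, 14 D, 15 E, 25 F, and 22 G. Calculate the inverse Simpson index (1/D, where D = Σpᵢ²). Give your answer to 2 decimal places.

Total N = 18+25+12+14+15+25+22 = 131, so the proportions are 0.137405, 0.19084, 0.091603, 0.10687, 0.114504, 0.19084, 0.167939 (working shown to 6 dp, full precision carried).
D = 0.137405² + 0.19084² + 0.091603² + 0.10687² + 0.114504² + 0.19084² + 0.167939² = 0.018880 + 0.036420 + 0.008391 + 0.011421 + 0.013111 + 0.036420 + 0.028203 = 0.152847.
So 1/D = 6.5425, i.e. 6.54 to 2 decimal places.

6.54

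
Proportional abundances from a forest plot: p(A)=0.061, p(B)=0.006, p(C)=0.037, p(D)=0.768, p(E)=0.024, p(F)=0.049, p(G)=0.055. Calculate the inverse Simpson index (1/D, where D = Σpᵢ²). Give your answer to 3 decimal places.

1.664

D = 0.061² + 0.006² + 0.037² + 0.768² + 0.024² + 0.049² + 0.055² = 0.003721 + 0.000036 + 0.001369 + 0.589824 + 0.000576 + 0.002401 + 0.003025 = 0.600952 (working shown to 6 dp, full precision carried).
So 1/D = 1.66403, i.e. 1.664 to 3 decimal places.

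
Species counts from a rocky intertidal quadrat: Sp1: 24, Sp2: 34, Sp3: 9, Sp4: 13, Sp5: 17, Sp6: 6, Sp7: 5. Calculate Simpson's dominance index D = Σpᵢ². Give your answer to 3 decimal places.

Total N = 24+34+9+13+17+6+5 = 108, so the proportions are 0.22222, 0.31481, 0.08333, 0.12037, 0.15741, 0.05556, 0.0463 (working shown to 5 dp, full precision carried).
D = 0.22222² + 0.31481² + 0.08333² + 0.12037² + 0.15741² + 0.05556² + 0.0463² = 0.04938 + 0.09911 + 0.00694 + 0.01449 + 0.02478 + 0.00309 + 0.00214 = 0.19993.
To 3 decimal places, D = 0.200.

0.200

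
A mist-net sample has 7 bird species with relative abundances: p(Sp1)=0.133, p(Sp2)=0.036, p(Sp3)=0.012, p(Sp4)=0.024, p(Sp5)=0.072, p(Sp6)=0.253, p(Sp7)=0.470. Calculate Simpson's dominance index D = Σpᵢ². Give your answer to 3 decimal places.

D = 0.133² + 0.036² + 0.012² + 0.024² + 0.072² + 0.253² + 0.47² = 0.01769 + 0.00130 + 0.00014 + 0.00058 + 0.00518 + 0.06401 + 0.22090 = 0.30980 (working shown to 5 dp, full precision carried).
To 3 decimal places, D = 0.310.

0.310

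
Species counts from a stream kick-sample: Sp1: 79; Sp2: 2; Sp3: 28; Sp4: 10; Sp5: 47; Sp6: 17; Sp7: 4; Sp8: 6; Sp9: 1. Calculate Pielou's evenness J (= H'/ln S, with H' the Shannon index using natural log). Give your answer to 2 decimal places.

Total N = 79+2+28+10+47+17+4+6+1 = 194, so the proportions are 0.4072, 0.0103, 0.1443, 0.0515, 0.2423, 0.0876, 0.0206, 0.0309, 0.0052 (working shown to 4 dp, full precision carried).
H' = −Σ pᵢ ln pᵢ = −((-0.3658) + (-0.0472) + (-0.2794) + (-0.1528) + (-0.3435) + (-0.2133) + (-0.0800) + (-0.1075) + (-0.0272)) = 1.6167.
With S = 9 species, ln S = 2.1972, so J = 1.6167/2.1972 = 0.7358, i.e. 0.74 to 2 decimal places.

0.74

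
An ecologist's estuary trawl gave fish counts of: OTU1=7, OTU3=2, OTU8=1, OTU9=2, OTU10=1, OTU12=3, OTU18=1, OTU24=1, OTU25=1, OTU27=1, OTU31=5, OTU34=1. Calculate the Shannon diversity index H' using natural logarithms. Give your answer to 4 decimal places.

2.1913

Total N = 7+2+1+2+1+3+1+1+1+1+5+1 = 26, so the proportions are 0.269231, 0.076923, 0.038462, 0.076923, 0.038462, 0.115385, 0.038462, 0.038462, 0.038462, 0.038462, 0.192308, 0.038462 (working shown to 6 dp, full precision carried).
Each pᵢ ln pᵢ term: 0.269231×(-1.312186)=-0.353281, 0.076923×(-2.564949)=-0.197304, 0.038462×(-3.258097)=-0.125311, 0.076923×(-2.564949)=-0.197304, 0.038462×(-3.258097)=-0.125311, 0.115385×(-2.159484)=-0.249171, 0.038462×(-3.258097)=-0.125311, 0.038462×(-3.258097)=-0.125311, 0.038462×(-3.258097)=-0.125311, 0.038462×(-3.258097)=-0.125311, 0.192308×(-1.648659)=-0.317050, 0.038462×(-3.258097)=-0.125311.
Sum = -2.191289, so H' = 2.1913.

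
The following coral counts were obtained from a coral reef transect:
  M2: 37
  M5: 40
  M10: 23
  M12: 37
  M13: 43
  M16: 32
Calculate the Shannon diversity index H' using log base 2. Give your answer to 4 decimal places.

Total N = 37+40+23+37+43+32 = 212, so the proportions are 0.174528, 0.188679, 0.108491, 0.174528, 0.20283, 0.150943 (working shown to 6 dp, full precision carried).
Each pᵢ log₂ pᵢ term: 0.174528×(-2.518467)=-0.439544, 0.188679×(-2.405992)=-0.453961, 0.108491×(-3.204358)=-0.347643, 0.174528×(-2.518467)=-0.439544, 0.20283×(-2.301656)=-0.466845, 0.150943×(-2.727920)=-0.411762.
Sum = -2.559298, so H' = 2.5593.

2.5593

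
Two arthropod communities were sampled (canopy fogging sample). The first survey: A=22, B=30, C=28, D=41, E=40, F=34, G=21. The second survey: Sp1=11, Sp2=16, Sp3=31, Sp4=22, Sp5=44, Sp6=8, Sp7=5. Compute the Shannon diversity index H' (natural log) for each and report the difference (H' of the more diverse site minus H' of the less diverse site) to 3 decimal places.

0.182

The first survey: N=216, proportions 0.10185, 0.13889, 0.12963, 0.18981, 0.18519, 0.15741, 0.09722, giving H' = 1.91702 (working shown to 5 dp, full precision carried).
The second survey: N=137, proportions 0.08029, 0.11679, 0.22628, 0.16058, 0.32117, 0.05839, 0.0365, giving H' = 1.73471.
Difference = |1.91702 − 1.73471| = 0.18231, i.e. 0.182 to 3 decimal places.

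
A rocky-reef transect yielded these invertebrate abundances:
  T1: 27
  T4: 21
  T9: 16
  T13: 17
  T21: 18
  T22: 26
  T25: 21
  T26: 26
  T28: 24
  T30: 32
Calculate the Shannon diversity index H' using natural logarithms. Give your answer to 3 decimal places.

2.280

Total N = 27+21+16+17+18+26+21+26+24+32 = 228, so the proportions are 0.11842, 0.09211, 0.07018, 0.07456, 0.07895, 0.11404, 0.09211, 0.11404, 0.10526, 0.14035 (working shown to 5 dp, full precision carried).
Each pᵢ ln pᵢ term: 0.11842×(-2.13351)=-0.25265, 0.09211×(-2.38482)=-0.21965, 0.07018×(-2.65676)=-0.18644, 0.07456×(-2.59613)=-0.19357, 0.07895×(-2.53897)=-0.20045, 0.11404×(-2.17125)=-0.24760, 0.09211×(-2.38482)=-0.21965, 0.11404×(-2.17125)=-0.24760, 0.10526×(-2.25129)=-0.23698, 0.14035×(-1.96361)=-0.27559.
Sum = -2.28019, so H' = 2.280.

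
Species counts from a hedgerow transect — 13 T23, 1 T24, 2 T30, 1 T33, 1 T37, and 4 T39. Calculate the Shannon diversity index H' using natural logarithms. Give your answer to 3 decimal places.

1.260

Total N = 13+1+2+1+1+4 = 22, so the proportions are 0.59091, 0.04545, 0.09091, 0.04545, 0.04545, 0.18182 (working shown to 5 dp, full precision carried).
Each pᵢ ln pᵢ term: 0.59091×(-0.52609)=-0.31087, 0.04545×(-3.09104)=-0.14050, 0.09091×(-2.39790)=-0.21799, 0.04545×(-3.09104)=-0.14050, 0.04545×(-3.09104)=-0.14050, 0.18182×(-1.70475)=-0.30995.
Sum = -1.26032, so H' = 1.260.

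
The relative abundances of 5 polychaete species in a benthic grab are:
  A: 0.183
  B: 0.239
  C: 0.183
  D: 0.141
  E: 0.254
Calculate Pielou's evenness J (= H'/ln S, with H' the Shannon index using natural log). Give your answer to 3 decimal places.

H' = −Σ pᵢ ln pᵢ = −((-0.31078) + (-0.34208) + (-0.31078) + (-0.27622) + (-0.34809)) = 1.58795 (working shown to 5 dp, full precision carried).
With S = 5 species, ln S = 1.60944, so J = 1.58795/1.60944 = 0.98665, i.e. 0.987 to 3 decimal places.

0.987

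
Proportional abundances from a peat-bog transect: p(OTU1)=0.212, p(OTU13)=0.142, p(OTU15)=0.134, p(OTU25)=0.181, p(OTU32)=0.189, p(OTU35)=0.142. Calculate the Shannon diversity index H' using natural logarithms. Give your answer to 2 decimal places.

Each pᵢ ln pᵢ term (working shown to 4 dp, full precision carried): 0.212×(-1.5512)=-0.3288, 0.142×(-1.9519)=-0.2772, 0.134×(-2.0099)=-0.2693, 0.181×(-1.7093)=-0.3094, 0.189×(-1.6660)=-0.3149, 0.142×(-1.9519)=-0.2772.
Sum = -1.7768, so H' = 1.78.

1.78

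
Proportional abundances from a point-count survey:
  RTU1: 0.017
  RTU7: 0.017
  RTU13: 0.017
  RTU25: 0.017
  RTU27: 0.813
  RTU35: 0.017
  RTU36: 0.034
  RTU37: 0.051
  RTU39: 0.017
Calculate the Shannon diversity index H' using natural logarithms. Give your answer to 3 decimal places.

0.851

Each pᵢ ln pᵢ term (working shown to 5 dp, full precision carried): 0.017×(-4.07454)=-0.06927, 0.017×(-4.07454)=-0.06927, 0.017×(-4.07454)=-0.06927, 0.017×(-4.07454)=-0.06927, 0.813×(-0.20702)=-0.16831, 0.017×(-4.07454)=-0.06927, 0.034×(-3.38139)=-0.11497, 0.051×(-2.97593)=-0.15177, 0.017×(-4.07454)=-0.06927.
Sum = -0.85065, so H' = 0.851.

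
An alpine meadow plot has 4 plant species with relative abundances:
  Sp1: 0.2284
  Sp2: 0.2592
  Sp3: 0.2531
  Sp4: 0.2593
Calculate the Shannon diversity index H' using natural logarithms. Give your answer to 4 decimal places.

Each pᵢ ln pᵢ term (working shown to 6 dp, full precision carried): 0.2284×(-1.476657)=-0.337268, 0.2592×(-1.350155)=-0.349960, 0.2531×(-1.373971)=-0.347752, 0.2593×(-1.349770)=-0.349995.
Sum = -1.384976, so H' = 1.3850.

1.3850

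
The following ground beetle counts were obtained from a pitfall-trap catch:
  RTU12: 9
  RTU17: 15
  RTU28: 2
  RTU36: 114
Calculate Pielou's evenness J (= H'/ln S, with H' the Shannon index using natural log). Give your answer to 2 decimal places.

0.46

Total N = 9+15+2+114 = 140, so the proportions are 0.0643, 0.1071, 0.0143, 0.8143 (working shown to 4 dp, full precision carried).
H' = −Σ pᵢ ln pᵢ = −((-0.1764) + (-0.2393) + (-0.0607) + (-0.1673)) = 0.6437.
With S = 4 species, ln S = 1.3863, so J = 0.6437/1.3863 = 0.4643, i.e. 0.46 to 2 decimal places.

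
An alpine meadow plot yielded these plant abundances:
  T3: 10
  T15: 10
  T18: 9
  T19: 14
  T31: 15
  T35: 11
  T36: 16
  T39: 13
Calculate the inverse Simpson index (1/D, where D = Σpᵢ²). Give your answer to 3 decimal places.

Total N = 10+10+9+14+15+11+16+13 = 98, so the proportions are 0.1020408, 0.1020408, 0.0918367, 0.1428571, 0.1530612, 0.1122449, 0.1632653, 0.1326531 (working shown to 7 dp, full precision carried).
D = 0.1020408² + 0.1020408² + 0.0918367² + 0.1428571² + 0.1530612² + 0.1122449² + 0.1632653² + 0.1326531² = 0.0104123 + 0.0104123 + 0.0084340 + 0.0204082 + 0.0234277 + 0.0125989 + 0.0266556 + 0.0175968 = 0.1299459.
So 1/D = 7.69551, i.e. 7.696 to 3 decimal places.

7.696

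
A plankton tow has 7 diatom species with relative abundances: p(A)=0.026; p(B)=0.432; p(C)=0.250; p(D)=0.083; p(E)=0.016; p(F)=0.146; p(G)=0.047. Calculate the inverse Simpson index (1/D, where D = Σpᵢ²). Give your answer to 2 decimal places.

3.57

D = 0.026² + 0.432² + 0.25² + 0.083² + 0.016² + 0.146² + 0.047² = 0.000676 + 0.186624 + 0.062500 + 0.006889 + 0.000256 + 0.021316 + 0.002209 = 0.280470 (working shown to 6 dp, full precision carried).
So 1/D = 3.5654, i.e. 3.57 to 2 decimal places.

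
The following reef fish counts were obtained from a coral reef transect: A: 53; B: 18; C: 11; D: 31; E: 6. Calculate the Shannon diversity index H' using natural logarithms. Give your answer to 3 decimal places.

Total N = 53+18+11+31+6 = 119, so the proportions are 0.44538, 0.15126, 0.09244, 0.2605, 0.05042 (working shown to 5 dp, full precision carried).
Each pᵢ ln pᵢ term: 0.44538×(-0.80883)=-0.36024, 0.15126×(-1.88875)=-0.28569, 0.09244×(-2.38123)=-0.22011, 0.2605×(-1.34514)=-0.35041, 0.05042×(-2.98736)=-0.15062.
Sum = -1.36708, so H' = 1.367.

1.367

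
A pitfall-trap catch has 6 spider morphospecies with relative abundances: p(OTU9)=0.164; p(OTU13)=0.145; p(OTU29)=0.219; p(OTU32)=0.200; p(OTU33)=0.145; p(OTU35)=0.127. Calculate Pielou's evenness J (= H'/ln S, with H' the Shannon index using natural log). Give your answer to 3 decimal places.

0.990

H' = −Σ pᵢ ln pᵢ = −((-0.29649) + (-0.28000) + (-0.33259) + (-0.32189) + (-0.28000) + (-0.26207)) = 1.77304 (working shown to 5 dp, full precision carried).
With S = 6 species, ln S = 1.79176, so J = 1.77304/1.79176 = 0.98955, i.e. 0.990 to 3 decimal places.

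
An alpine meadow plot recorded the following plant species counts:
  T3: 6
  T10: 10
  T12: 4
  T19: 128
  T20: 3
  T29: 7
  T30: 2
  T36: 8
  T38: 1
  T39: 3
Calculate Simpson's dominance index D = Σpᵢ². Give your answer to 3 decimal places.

0.564

Total N = 6+10+4+128+3+7+2+8+1+3 = 172, so the proportions are 0.03488, 0.05814, 0.02326, 0.74419, 0.01744, 0.0407, 0.01163, 0.04651, 0.00581, 0.01744 (working shown to 5 dp, full precision carried).
D = 0.03488² + 0.05814² + 0.02326² + 0.74419² + 0.01744² + 0.0407² + 0.01163² + 0.04651² + 0.00581² + 0.01744² = 0.00122 + 0.00338 + 0.00054 + 0.55381 + 0.00030 + 0.00166 + 0.00014 + 0.00216 + 0.00003 + 0.00030 = 0.56355.
To 3 decimal places, D = 0.564.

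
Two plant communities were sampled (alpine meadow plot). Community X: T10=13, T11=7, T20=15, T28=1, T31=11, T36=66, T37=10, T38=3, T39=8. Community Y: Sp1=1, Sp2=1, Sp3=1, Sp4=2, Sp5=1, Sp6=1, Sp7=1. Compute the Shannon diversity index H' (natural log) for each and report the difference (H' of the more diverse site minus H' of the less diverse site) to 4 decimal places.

0.2429

Community X: N=134, proportions 0.097015, 0.052239, 0.11194, 0.007463, 0.08209, 0.492537, 0.074627, 0.022388, 0.059701, giving H' = 1.663230 (working shown to 6 dp, full precision carried).
Community Y: N=8, proportions 0.125, 0.125, 0.125, 0.25, 0.125, 0.125, 0.125, giving H' = 1.906155.
Difference = |1.663230 − 1.906155| = 0.242925, i.e. 0.2429 to 4 decimal places.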